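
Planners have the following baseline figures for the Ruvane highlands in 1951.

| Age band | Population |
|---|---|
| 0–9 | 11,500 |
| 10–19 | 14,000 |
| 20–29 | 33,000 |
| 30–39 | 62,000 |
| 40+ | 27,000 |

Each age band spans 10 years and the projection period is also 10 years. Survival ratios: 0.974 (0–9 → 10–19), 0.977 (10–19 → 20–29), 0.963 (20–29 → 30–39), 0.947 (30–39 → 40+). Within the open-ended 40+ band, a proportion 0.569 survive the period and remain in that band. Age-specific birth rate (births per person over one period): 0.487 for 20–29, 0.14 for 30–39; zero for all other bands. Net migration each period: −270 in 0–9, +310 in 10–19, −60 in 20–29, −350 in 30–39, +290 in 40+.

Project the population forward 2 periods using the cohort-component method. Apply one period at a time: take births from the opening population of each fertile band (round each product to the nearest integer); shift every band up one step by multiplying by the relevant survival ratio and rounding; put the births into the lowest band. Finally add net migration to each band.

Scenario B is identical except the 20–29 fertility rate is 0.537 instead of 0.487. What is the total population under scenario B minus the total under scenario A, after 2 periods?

Let band 1 be 0–9 through band 5 = 40+.
— Period 1 —
Births: 33000 * 0.487 = 16071  |  62000 * 0.14 = 8680 ⇒ total 24751
Band 2: 11500 * 0.974 = 11201
Band 3: 14000 * 0.977 = 13678
Band 4: 33000 * 0.963 = 31779
Band 5: 62000 * 0.947 + 27000 * 0.569 = 58714 + 15363 = 74077
Net migration: Band 1 − 270 → 24481; Band 2 + 310 → 11511; Band 3 − 60 → 13618; Band 4 − 350 → 31429; Band 5 + 290 → 74367
→ [24481, 11511, 13618, 31429, 74367]
— Period 2 —
Births: 13618 * 0.487 = 6632  |  31429 * 0.14 = 4400 ⇒ total 11032
Band 2: 24481 * 0.974 = 23844
Band 3: 11511 * 0.977 = 11246
Band 4: 13618 * 0.963 = 13114
Band 5: 31429 * 0.947 + 74367 * 0.569 = 29763 + 42315 = 72078
Net migration: Band 1 − 270 → 10762; Band 2 + 310 → 24154; Band 3 − 60 → 11186; Band 4 − 350 → 12764; Band 5 + 290 → 72368
→ [10762, 24154, 11186, 12764, 72368]
Scenario A total after 2 periods: 131234
Scenario B projection —
— Period 1 —
Births: 33000 * 0.537 = 17721  |  62000 * 0.14 = 8680 ⇒ total 26401
Band 2: 11500 * 0.974 = 11201
Band 3: 14000 * 0.977 = 13678
Band 4: 33000 * 0.963 = 31779
Band 5: 62000 * 0.947 + 27000 * 0.569 = 58714 + 15363 = 74077
Net migration: Band 1 − 270 → 26131; Band 2 + 310 → 11511; Band 3 − 60 → 13618; Band 4 − 350 → 31429; Band 5 + 290 → 74367
→ [26131, 11511, 13618, 31429, 74367]
— Period 2 —
Births: 13618 * 0.537 = 7313  |  31429 * 0.14 = 4400 ⇒ total 11713
Band 2: 26131 * 0.974 = 25452
Band 3: 11511 * 0.977 = 11246
Band 4: 13618 * 0.963 = 13114
Band 5: 31429 * 0.947 + 74367 * 0.569 = 29763 + 42315 = 72078
Net migration: Band 1 − 270 → 11443; Band 2 + 310 → 25762; Band 3 − 60 → 11186; Band 4 − 350 → 12764; Band 5 + 290 → 72368
→ [11443, 25762, 11186, 12764, 72368]
Scenario B total after 2 periods: 133523
Difference B − A = 133523 − 131234 = 2289

2289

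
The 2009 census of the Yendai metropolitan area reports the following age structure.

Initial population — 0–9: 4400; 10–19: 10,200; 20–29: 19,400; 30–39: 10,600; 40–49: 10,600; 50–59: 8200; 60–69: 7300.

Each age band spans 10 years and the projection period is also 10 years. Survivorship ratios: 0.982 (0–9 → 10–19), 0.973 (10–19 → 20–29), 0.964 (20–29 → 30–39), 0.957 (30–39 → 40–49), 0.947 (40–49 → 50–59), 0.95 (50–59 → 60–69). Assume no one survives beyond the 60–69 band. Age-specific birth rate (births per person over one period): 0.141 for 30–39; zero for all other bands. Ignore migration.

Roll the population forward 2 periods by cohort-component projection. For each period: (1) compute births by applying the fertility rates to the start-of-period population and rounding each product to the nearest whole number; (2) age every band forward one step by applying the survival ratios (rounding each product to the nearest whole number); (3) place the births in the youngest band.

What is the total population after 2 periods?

54917

— Period 1 —
Births: 10600 * 0.141 = 1495
10–19: 4400 * 0.982 = 4321
20–29: 10200 * 0.973 = 9925
30–39: 19400 * 0.964 = 18702
40–49: 10600 * 0.957 = 10144
50–59: 10600 * 0.947 = 10038
60–69: 8200 * 0.95 = 7790
→ [1495, 4321, 9925, 18702, 10144, 10038, 7790]
— Period 2 —
Births: 18702 * 0.141 = 2637
10–19: 1495 * 0.982 = 1468
20–29: 4321 * 0.973 = 4204
30–39: 9925 * 0.964 = 9568
40–49: 18702 * 0.957 = 17898
50–59: 10144 * 0.947 = 9606
60–69: 10038 * 0.95 = 9536
→ [2637, 1468, 4204, 9568, 17898, 9606, 9536]
Total after period 2: 2637 + 1468 + 4204 + 9568 + 17898 + 9606 + 9536 = 54917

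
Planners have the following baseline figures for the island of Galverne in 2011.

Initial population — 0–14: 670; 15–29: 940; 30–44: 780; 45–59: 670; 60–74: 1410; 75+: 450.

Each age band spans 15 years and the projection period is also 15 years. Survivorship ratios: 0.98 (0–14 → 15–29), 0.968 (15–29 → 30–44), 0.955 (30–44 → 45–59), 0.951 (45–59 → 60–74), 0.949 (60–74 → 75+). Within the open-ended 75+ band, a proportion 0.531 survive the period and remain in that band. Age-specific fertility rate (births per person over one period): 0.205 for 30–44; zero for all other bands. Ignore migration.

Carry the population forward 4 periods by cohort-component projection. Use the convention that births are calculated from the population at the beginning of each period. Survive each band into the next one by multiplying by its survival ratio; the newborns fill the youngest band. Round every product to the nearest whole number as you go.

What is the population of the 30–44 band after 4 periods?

177

(Bands numbered youngest = 1 to oldest = 6.)
After projecting period 1:
Births: 780 × 0.205 = 160
Band 2: 670 × 0.98 = 657
Band 3: 940 × 0.968 = 910
Band 4: 780 × 0.955 = 745
Band 5: 670 × 0.951 = 637
Band 6: 1410 × 0.949 + 450 × 0.531 = 1338 + 239 = 1577
→ [160, 657, 910, 745, 637, 1577]
After projecting period 2:
Births: 910 × 0.205 = 187
Band 2: 160 × 0.98 = 157
Band 3: 657 × 0.968 = 636
Band 4: 910 × 0.955 = 869
Band 5: 745 × 0.951 = 708
Band 6: 637 × 0.949 + 1577 × 0.531 = 605 + 837 = 1442
→ [187, 157, 636, 869, 708, 1442]
After projecting period 3:
Births: 636 × 0.205 = 130
Band 2: 187 × 0.98 = 183
Band 3: 157 × 0.968 = 152
Band 4: 636 × 0.955 = 607
Band 5: 869 × 0.951 = 826
Band 6: 708 × 0.949 + 1442 × 0.531 = 672 + 766 = 1438
→ [130, 183, 152, 607, 826, 1438]
After projecting period 4:
Births: 152 × 0.205 = 31
Band 2: 130 × 0.98 = 127
Band 3: 183 × 0.968 = 177
Band 4: 152 × 0.955 = 145
Band 5: 607 × 0.951 = 577
Band 6: 826 × 0.949 + 1438 × 0.531 = 784 + 764 = 1548
→ [31, 127, 177, 145, 577, 1548]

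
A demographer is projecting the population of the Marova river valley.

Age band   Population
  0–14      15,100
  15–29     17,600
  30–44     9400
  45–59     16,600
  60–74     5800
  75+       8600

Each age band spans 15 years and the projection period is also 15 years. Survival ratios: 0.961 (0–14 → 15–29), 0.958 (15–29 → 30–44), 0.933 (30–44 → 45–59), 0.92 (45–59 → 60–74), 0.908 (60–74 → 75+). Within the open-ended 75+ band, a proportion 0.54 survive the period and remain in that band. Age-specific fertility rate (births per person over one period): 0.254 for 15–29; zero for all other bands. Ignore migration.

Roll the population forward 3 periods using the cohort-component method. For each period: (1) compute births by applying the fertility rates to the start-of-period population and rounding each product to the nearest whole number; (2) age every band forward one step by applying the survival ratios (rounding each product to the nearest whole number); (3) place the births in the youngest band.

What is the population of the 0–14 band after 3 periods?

Numbering the groups 1..6 from youngest to oldest:
Period 1:
Births: 17600 * 0.254 = 4470
Group 2: 15100 * 0.961 = 14511
Group 3: 17600 * 0.958 = 16861
Group 4: 9400 * 0.933 = 8770
Group 5: 16600 * 0.92 = 15272
Group 6: 5800 * 0.908 + 8600 * 0.54 = 5266 + 4644 = 9910
→ [4470, 14511, 16861, 8770, 15272, 9910]
Period 2:
Births: 14511 * 0.254 = 3686
Group 2: 4470 * 0.961 = 4296
Group 3: 14511 * 0.958 = 13902
Group 4: 16861 * 0.933 = 15731
Group 5: 8770 * 0.92 = 8068
Group 6: 15272 * 0.908 + 9910 * 0.54 = 13867 + 5351 = 19218
→ [3686, 4296, 13902, 15731, 8068, 19218]
Period 3:
Births: 4296 * 0.254 = 1091
Group 2: 3686 * 0.961 = 3542
Group 3: 4296 * 0.958 = 4116
Group 4: 13902 * 0.933 = 12971
Group 5: 15731 * 0.92 = 14473
Group 6: 8068 * 0.908 + 19218 * 0.54 = 7326 + 10378 = 17704
→ [1091, 3542, 4116, 12971, 14473, 17704]

1091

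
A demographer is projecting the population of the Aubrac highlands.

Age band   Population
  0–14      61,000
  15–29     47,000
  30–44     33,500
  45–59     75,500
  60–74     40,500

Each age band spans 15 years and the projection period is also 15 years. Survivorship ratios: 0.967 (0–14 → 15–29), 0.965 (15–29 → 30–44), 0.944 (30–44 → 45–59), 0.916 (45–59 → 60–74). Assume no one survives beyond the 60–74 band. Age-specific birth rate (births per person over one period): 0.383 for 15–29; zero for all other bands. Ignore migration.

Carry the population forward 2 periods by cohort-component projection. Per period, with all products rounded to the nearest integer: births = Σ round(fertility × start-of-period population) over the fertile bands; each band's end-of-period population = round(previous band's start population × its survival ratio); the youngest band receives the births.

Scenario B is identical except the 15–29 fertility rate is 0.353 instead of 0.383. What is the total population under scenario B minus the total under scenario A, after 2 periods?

[period 1]
Births: 47000 × 0.383 = 18001
15–29: 61000 × 0.967 = 58987
30–44: 47000 × 0.965 = 45355
45–59: 33500 × 0.944 = 31624
60–74: 75500 × 0.916 = 69158
Population now: 0–14=18001, 15–29=58987, 30–44=45355, 45–59=31624, 60–74=69158
[period 2]
Births: 58987 × 0.383 = 22592
15–29: 18001 × 0.967 = 17407
30–44: 58987 × 0.965 = 56922
45–59: 45355 × 0.944 = 42815
60–74: 31624 × 0.916 = 28968
Population now: 0–14=22592, 15–29=17407, 30–44=56922, 45–59=42815, 60–74=28968
Scenario A total after 2 periods: 168704
Scenario B projection —
[period 1]
Births: 47000 × 0.353 = 16591
15–29: 61000 × 0.967 = 58987
30–44: 47000 × 0.965 = 45355
45–59: 33500 × 0.944 = 31624
60–74: 75500 × 0.916 = 69158
Population now: 0–14=16591, 15–29=58987, 30–44=45355, 45–59=31624, 60–74=69158
[period 2]
Births: 58987 × 0.353 = 20822
15–29: 16591 × 0.967 = 16043
30–44: 58987 × 0.965 = 56922
45–59: 45355 × 0.944 = 42815
60–74: 31624 × 0.916 = 28968
Population now: 0–14=20822, 15–29=16043, 30–44=56922, 45–59=42815, 60–74=28968
Scenario B total after 2 periods: 165570
Difference B − A = 165570 − 168704 = -3134

-3134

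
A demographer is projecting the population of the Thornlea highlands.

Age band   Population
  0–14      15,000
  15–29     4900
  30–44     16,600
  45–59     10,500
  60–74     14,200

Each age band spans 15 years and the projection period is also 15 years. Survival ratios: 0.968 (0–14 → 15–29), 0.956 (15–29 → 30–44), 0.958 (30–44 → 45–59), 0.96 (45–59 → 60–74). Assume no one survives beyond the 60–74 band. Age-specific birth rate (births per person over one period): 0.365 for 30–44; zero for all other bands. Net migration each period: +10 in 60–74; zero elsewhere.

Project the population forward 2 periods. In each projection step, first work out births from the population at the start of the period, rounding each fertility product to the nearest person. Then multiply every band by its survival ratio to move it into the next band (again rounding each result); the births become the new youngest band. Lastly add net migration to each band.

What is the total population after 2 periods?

(Groups numbered youngest = 1 to oldest = 5.)
Period 1:
Births: 16600 * 0.365 = 6059
Group 2: 15000 * 0.968 = 14520
Group 3: 4900 * 0.956 = 4684
Group 4: 16600 * 0.958 = 15903
Group 5: 10500 * 0.96 = 10080
Net migration: Group 5 + 10 → 10090
Population now: 0–14=6059, 15–29=14520, 30–44=4684, 45–59=15903, 60–74=10090
Period 2:
Births: 4684 * 0.365 = 1710
Group 2: 6059 * 0.968 = 5865
Group 3: 14520 * 0.956 = 13881
Group 4: 4684 * 0.958 = 4487
Group 5: 15903 * 0.96 = 15267
Net migration: Group 5 + 10 → 15277
Population now: 0–14=1710, 15–29=5865, 30–44=13881, 45–59=4487, 60–74=15277
Total after period 2: 1710 + 5865 + 13881 + 4487 + 15277 = 41220

41220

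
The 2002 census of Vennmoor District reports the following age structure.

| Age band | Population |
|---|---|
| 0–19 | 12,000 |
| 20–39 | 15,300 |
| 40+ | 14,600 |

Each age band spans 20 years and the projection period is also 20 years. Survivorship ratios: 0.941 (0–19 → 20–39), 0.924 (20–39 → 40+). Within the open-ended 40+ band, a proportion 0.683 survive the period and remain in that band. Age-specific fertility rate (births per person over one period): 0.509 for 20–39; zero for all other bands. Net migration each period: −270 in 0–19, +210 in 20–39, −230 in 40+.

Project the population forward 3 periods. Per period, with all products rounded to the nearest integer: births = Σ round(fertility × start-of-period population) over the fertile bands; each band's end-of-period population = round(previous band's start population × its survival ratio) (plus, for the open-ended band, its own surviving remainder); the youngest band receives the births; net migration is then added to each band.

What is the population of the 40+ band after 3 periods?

24741

— Period 1 —
Births: 15300 × 0.509 = 7788
20–39: 12000 × 0.941 = 11292
40+: 15300 × 0.924 + 14600 × 0.683 = 14137 + 9972 = 24109
Net migration: 0–19 − 270 → 7518; 20–39 + 210 → 11502; 40+ − 230 → 23879
Population now: 0–19=7518, 20–39=11502, 40+=23879
— Period 2 —
Births: 11502 × 0.509 = 5855
20–39: 7518 × 0.941 = 7074
40+: 11502 × 0.924 + 23879 × 0.683 = 10628 + 16309 = 26937
Net migration: 0–19 − 270 → 5585; 20–39 + 210 → 7284; 40+ − 230 → 26707
Population now: 0–19=5585, 20–39=7284, 40+=26707
— Period 3 —
Births: 7284 × 0.509 = 3708
20–39: 5585 × 0.941 = 5255
40+: 7284 × 0.924 + 26707 × 0.683 = 6730 + 18241 = 24971
Net migration: 0–19 − 270 → 3438; 20–39 + 210 → 5465; 40+ − 230 → 24741
Population now: 0–19=3438, 20–39=5465, 40+=24741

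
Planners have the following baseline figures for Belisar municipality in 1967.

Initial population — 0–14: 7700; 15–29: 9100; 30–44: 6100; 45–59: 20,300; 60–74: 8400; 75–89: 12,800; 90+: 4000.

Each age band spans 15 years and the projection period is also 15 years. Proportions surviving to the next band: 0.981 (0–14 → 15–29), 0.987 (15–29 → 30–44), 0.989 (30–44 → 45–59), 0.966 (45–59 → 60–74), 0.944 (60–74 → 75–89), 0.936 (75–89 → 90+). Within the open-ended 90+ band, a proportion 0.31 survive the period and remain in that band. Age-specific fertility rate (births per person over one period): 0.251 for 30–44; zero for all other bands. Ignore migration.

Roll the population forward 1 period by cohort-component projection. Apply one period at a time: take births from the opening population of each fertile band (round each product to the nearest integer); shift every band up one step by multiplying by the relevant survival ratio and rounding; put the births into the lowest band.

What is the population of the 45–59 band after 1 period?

6033

Period 1:
Births: 6100 × 0.251 = 1531
15–29: 7700 × 0.981 = 7554
30–44: 9100 × 0.987 = 8982
45–59: 6100 × 0.989 = 6033
60–74: 20300 × 0.966 = 19610
75–89: 8400 × 0.944 = 7930
90+: 12800 × 0.936 + 4000 × 0.31 = 11981 + 1240 = 13221
End of period: [1531, 7554, 8982, 6033, 19610, 7930, 13221]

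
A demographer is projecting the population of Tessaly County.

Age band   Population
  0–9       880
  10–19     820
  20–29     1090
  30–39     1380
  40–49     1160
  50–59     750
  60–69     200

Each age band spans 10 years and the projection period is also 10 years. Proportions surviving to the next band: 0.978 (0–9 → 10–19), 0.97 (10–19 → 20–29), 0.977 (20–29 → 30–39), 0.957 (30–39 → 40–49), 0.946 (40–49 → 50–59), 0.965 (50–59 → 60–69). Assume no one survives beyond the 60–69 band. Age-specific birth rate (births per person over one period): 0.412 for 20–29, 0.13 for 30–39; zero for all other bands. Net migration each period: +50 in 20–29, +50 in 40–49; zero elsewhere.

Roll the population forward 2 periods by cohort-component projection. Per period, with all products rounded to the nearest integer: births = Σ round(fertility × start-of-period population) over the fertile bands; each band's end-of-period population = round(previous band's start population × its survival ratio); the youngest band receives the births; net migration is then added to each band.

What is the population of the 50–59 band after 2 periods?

(Bands numbered youngest = 1 to oldest = 7.)
Period 1.
Births: 1090 × 0.412 = 449  |  1380 × 0.13 = 179 → total 628
Band 2: 880 × 0.978 = 861
Band 3: 820 × 0.97 = 795
Band 4: 1090 × 0.977 = 1065
Band 5: 1380 × 0.957 = 1321
Band 6: 1160 × 0.946 = 1097
Band 7: 750 × 0.965 = 724
Net migration: Band 3 + 50 → 845; Band 5 + 50 → 1371
End of period: [628, 861, 845, 1065, 1371, 1097, 724]
Period 2.
Births: 845 × 0.412 = 348  |  1065 × 0.13 = 138 → total 486
Band 2: 628 × 0.978 = 614
Band 3: 861 × 0.97 = 835
Band 4: 845 × 0.977 = 826
Band 5: 1065 × 0.957 = 1019
Band 6: 1371 × 0.946 = 1297
Band 7: 1097 × 0.965 = 1059
Net migration: Band 3 + 50 → 885; Band 5 + 50 → 1069
End of period: [486, 614, 885, 826, 1069, 1297, 1059]

1297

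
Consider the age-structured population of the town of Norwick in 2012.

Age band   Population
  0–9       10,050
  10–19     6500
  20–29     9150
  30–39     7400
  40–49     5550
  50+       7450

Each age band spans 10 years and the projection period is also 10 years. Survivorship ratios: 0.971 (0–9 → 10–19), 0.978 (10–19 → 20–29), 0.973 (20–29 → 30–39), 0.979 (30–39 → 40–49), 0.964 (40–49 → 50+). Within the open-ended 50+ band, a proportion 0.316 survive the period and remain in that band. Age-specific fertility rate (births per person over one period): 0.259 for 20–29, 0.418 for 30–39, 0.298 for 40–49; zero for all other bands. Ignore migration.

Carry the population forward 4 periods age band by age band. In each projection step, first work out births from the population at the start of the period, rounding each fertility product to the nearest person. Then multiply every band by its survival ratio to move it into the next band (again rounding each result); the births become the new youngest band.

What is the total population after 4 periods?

47116

— Period 1 —
Births: 9150 * 0.259 = 2370 ; 7400 * 0.418 = 3093 ; 5550 * 0.298 = 1654 → total 7117
10–19: 10050 * 0.971 = 9759
20–29: 6500 * 0.978 = 6357
30–39: 9150 * 0.973 = 8903
40–49: 7400 * 0.979 = 7245
50+: 5550 * 0.964 + 7450 * 0.316 = 5350 + 2354 = 7704
Population now: 0–9=7117, 10–19=9759, 20–29=6357, 30–39=8903, 40–49=7245, 50+=7704
— Period 2 —
Births: 6357 * 0.259 = 1646 ; 8903 * 0.418 = 3721 ; 7245 * 0.298 = 2159 → total 7526
10–19: 7117 * 0.971 = 6911
20–29: 9759 * 0.978 = 9544
30–39: 6357 * 0.973 = 6185
40–49: 8903 * 0.979 = 8716
50+: 7245 * 0.964 + 7704 * 0.316 = 6984 + 2434 = 9418
Population now: 0–9=7526, 10–19=6911, 20–29=9544, 30–39=6185, 40–49=8716, 50+=9418
— Period 3 —
Births: 9544 * 0.259 = 2472 ; 6185 * 0.418 = 2585 ; 8716 * 0.298 = 2597 → total 7654
10–19: 7526 * 0.971 = 7308
20–29: 6911 * 0.978 = 6759
30–39: 9544 * 0.973 = 9286
40–49: 6185 * 0.979 = 6055
50+: 8716 * 0.964 + 9418 * 0.316 = 8402 + 2976 = 11378
Population now: 0–9=7654, 10–19=7308, 20–29=6759, 30–39=9286, 40–49=6055, 50+=11378
— Period 4 —
Births: 6759 * 0.259 = 1751 ; 9286 * 0.418 = 3882 ; 6055 * 0.298 = 1804 → total 7437
10–19: 7654 * 0.971 = 7432
20–29: 7308 * 0.978 = 7147
30–39: 6759 * 0.973 = 6577
40–49: 9286 * 0.979 = 9091
50+: 6055 * 0.964 + 11378 * 0.316 = 5837 + 3595 = 9432
Population now: 0–9=7437, 10–19=7432, 20–29=7147, 30–39=6577, 40–49=9091, 50+=9432
Total after period 4: 7437 + 7432 + 7147 + 6577 + 9091 + 9432 = 47116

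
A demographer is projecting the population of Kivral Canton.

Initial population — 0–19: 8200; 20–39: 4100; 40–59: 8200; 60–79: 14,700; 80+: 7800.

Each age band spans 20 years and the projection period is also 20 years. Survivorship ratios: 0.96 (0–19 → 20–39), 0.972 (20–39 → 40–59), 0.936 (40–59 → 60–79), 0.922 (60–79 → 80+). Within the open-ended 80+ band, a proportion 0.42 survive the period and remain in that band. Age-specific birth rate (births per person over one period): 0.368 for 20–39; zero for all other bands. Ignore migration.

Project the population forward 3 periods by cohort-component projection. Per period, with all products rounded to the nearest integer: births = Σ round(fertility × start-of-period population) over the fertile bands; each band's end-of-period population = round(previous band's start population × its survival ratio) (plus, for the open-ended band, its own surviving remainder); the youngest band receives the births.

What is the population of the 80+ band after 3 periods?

(Groups numbered youngest = 1 to oldest = 5.)
[period 1]
Births: 4100 × 0.368 = 1509
Group 2: 8200 × 0.96 = 7872
Group 3: 4100 × 0.972 = 3985
Group 4: 8200 × 0.936 = 7675
Group 5: 14700 × 0.922 + 7800 × 0.42 = 13553 + 3276 = 16829
End of period: [1509, 7872, 3985, 7675, 16829]
[period 2]
Births: 7872 × 0.368 = 2897
Group 2: 1509 × 0.96 = 1449
Group 3: 7872 × 0.972 = 7652
Group 4: 3985 × 0.936 = 3730
Group 5: 7675 × 0.922 + 16829 × 0.42 = 7076 + 7068 = 14144
End of period: [2897, 1449, 7652, 3730, 14144]
[period 3]
Births: 1449 × 0.368 = 533
Group 2: 2897 × 0.96 = 2781
Group 3: 1449 × 0.972 = 1408
Group 4: 7652 × 0.936 = 7162
Group 5: 3730 × 0.922 + 14144 × 0.42 = 3439 + 5940 = 9379
End of period: [533, 2781, 1408, 7162, 9379]

9379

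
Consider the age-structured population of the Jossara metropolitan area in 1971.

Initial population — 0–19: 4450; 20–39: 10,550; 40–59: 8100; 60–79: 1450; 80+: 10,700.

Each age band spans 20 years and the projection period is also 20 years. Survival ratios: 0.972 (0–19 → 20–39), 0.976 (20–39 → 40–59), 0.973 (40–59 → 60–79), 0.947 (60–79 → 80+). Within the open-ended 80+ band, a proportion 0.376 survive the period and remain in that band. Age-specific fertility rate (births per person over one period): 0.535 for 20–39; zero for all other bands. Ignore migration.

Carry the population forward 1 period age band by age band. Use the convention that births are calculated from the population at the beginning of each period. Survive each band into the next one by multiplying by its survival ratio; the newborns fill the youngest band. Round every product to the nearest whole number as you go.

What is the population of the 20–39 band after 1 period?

(Groups numbered youngest = 1 to oldest = 5.)
— Period 1 —
Births: 10550 × 0.535 = 5644
Group 2: 4450 × 0.972 = 4325
Group 3: 10550 × 0.976 = 10297
Group 4: 8100 × 0.973 = 7881
Group 5: 1450 × 0.947 + 10700 × 0.376 = 1373 + 4023 = 5396
Giving 5644 / 4325 / 10297 / 7881 / 5396.

4325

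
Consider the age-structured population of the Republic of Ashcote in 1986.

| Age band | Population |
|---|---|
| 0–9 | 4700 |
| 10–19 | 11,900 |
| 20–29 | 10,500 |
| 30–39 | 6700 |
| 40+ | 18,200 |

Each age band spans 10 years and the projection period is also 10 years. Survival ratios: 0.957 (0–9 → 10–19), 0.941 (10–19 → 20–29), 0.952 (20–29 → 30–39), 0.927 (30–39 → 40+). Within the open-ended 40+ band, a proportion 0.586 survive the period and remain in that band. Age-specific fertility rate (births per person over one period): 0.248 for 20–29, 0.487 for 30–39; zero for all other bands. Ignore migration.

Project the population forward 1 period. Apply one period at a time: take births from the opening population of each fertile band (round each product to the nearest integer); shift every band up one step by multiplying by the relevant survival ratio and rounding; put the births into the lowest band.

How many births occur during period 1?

5867

Numbering the bands 1..5 from youngest to oldest:
[period 1]
Births: 10500 × 0.248 = 2604, 6700 × 0.487 = 3263 ⇒ total 5867
Band 2: 4700 × 0.957 = 4498
Band 3: 11900 × 0.941 = 11198
Band 4: 10500 × 0.952 = 9996
Band 5: 6700 × 0.927 + 18200 × 0.586 = 6211 + 10665 = 16876
Giving 5867 / 4498 / 11198 / 9996 / 16876.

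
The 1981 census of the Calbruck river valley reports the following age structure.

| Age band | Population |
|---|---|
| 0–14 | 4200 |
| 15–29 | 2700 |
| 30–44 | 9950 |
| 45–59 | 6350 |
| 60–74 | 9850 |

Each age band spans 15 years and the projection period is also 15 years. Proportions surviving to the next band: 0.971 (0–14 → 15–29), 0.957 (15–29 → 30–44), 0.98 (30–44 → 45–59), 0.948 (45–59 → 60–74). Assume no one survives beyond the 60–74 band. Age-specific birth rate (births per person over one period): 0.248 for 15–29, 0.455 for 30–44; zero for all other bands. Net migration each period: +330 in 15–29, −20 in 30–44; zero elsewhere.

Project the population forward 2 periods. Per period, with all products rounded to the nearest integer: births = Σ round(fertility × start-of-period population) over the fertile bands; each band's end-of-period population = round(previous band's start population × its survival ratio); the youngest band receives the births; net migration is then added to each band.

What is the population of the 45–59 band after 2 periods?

2513

Period 1.
Births: 2700 × 0.248 = 670, 9950 × 0.455 = 4527 → total 5197
15–29: 4200 × 0.971 = 4078
30–44: 2700 × 0.957 = 2584
45–59: 9950 × 0.98 = 9751
60–74: 6350 × 0.948 = 6020
Net migration: 15–29 + 330 → 4408; 30–44 − 20 → 2564
Giving 5197 / 4408 / 2564 / 9751 / 6020.
Period 2.
Births: 4408 × 0.248 = 1093, 2564 × 0.455 = 1167 → total 2260
15–29: 5197 × 0.971 = 5046
30–44: 4408 × 0.957 = 4218
45–59: 2564 × 0.98 = 2513
60–74: 9751 × 0.948 = 9244
Net migration: 15–29 + 330 → 5376; 30–44 − 20 → 4198
Giving 2260 / 5376 / 4198 / 2513 / 9244.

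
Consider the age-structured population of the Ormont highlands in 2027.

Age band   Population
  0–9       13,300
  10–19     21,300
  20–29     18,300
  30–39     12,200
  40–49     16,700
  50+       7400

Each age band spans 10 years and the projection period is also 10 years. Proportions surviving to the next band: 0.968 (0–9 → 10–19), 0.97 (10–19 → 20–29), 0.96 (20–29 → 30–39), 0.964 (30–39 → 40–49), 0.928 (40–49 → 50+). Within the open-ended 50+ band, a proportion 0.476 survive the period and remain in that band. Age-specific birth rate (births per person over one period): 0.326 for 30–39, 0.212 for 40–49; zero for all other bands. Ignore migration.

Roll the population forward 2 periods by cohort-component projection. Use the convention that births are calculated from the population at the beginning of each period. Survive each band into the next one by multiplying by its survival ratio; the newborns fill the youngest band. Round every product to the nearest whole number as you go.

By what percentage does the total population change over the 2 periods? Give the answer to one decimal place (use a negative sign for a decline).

— Period 1 —
Births: 12200 * 0.326 = 3977  |  16700 * 0.212 = 3540 → 7517
10–19: 13300 * 0.968 = 12874
20–29: 21300 * 0.97 = 20661
30–39: 18300 * 0.96 = 17568
40–49: 12200 * 0.964 = 11761
50+: 16700 * 0.928 + 7400 * 0.476 = 15498 + 3522 = 19020
Population now: 0–9=7517, 10–19=12874, 20–29=20661, 30–39=17568, 40–49=11761, 50+=19020
— Period 2 —
Births: 17568 * 0.326 = 5727  |  11761 * 0.212 = 2493 → 8220
10–19: 7517 * 0.968 = 7276
20–29: 12874 * 0.97 = 12488
30–39: 20661 * 0.96 = 19835
40–49: 17568 * 0.964 = 16936
50+: 11761 * 0.928 + 19020 * 0.476 = 10914 + 9054 = 19968
Population now: 0–9=8220, 10–19=7276, 20–29=12488, 30–39=19835, 40–49=16936, 50+=19968
Total: 89200 → 84723; change = -4477; percentage change = -5.0%

-5.0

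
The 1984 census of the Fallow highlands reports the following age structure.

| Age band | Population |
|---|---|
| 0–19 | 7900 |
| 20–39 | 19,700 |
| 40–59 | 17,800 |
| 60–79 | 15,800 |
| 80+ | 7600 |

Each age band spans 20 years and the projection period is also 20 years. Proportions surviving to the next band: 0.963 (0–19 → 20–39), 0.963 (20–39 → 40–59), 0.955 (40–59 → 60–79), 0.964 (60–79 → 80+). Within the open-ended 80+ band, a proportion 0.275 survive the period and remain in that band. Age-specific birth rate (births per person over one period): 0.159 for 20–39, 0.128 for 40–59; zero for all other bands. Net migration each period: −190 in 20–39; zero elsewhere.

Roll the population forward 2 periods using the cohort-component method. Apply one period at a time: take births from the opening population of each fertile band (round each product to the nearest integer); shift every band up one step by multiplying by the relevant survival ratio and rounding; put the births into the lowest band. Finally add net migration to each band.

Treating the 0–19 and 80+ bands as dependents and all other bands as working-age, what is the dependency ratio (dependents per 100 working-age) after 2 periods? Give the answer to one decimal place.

After projecting period 1:
Births: 19700 × 0.159 = 3132 ; 17800 × 0.128 = 2278 → 5410
20–39: 7900 × 0.963 = 7608
40–59: 19700 × 0.963 = 18971
60–79: 17800 × 0.955 = 16999
80+: 15800 × 0.964 + 7600 × 0.275 = 15231 + 2090 = 17321
Net migration: 20–39 − 190 → 7418
End of period: [5410, 7418, 18971, 16999, 17321]
After projecting period 2:
Births: 7418 × 0.159 = 1179 ; 18971 × 0.128 = 2428 → 3607
20–39: 5410 × 0.963 = 5210
40–59: 7418 × 0.963 = 7144
60–79: 18971 × 0.955 = 18117
80+: 16999 × 0.964 + 17321 × 0.275 = 16387 + 4763 = 21150
Net migration: 20–39 − 190 → 5020
End of period: [3607, 5020, 7144, 18117, 21150]
Dependents (band 0–19 + band 80+) = 3607 + 21150 = 24757; working-age = 30281; ratio = 24757/30281 × 100 = 81.8

81.8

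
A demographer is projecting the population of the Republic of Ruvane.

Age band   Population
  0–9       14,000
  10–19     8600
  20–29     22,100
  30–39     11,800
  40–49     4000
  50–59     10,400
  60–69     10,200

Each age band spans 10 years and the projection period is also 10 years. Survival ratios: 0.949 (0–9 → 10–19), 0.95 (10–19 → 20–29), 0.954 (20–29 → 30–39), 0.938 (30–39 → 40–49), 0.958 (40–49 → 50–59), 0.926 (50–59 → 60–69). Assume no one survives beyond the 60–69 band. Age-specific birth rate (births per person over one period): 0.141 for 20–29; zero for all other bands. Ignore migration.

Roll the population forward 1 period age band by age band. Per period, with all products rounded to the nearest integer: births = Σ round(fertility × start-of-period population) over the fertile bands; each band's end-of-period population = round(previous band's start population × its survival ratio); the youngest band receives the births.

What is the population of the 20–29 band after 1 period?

8170

Period 1:
Births: 22100 × 0.141 = 3116
10–19: 14000 × 0.949 = 13286
20–29: 8600 × 0.95 = 8170
30–39: 22100 × 0.954 = 21083
40–49: 11800 × 0.938 = 11068
50–59: 4000 × 0.958 = 3832
60–69: 10400 × 0.926 = 9630
Giving 3116 / 13286 / 8170 / 21083 / 11068 / 3832 / 9630.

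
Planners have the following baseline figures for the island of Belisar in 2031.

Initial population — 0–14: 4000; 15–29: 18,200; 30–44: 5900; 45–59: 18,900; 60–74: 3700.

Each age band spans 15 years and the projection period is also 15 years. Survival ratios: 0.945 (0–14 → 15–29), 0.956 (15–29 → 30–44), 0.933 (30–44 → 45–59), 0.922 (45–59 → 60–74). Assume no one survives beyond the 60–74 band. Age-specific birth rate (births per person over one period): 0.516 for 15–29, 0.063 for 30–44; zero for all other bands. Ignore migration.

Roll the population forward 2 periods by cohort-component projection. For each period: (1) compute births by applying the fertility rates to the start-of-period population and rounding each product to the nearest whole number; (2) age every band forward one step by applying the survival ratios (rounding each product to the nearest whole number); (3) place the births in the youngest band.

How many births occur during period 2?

3046

[period 1]
Births: 18200 × 0.516 = 9391 ; 5900 × 0.063 = 372 ⇒ total 9763
15–29: 4000 × 0.945 = 3780
30–44: 18200 × 0.956 = 17399
45–59: 5900 × 0.933 = 5505
60–74: 18900 × 0.922 = 17426
Giving 9763 / 3780 / 17399 / 5505 / 17426.
[period 2]
Births: 3780 × 0.516 = 1950 ; 17399 × 0.063 = 1096 ⇒ total 3046
15–29: 9763 × 0.945 = 9226
30–44: 3780 × 0.956 = 3614
45–59: 17399 × 0.933 = 16233
60–74: 5505 × 0.922 = 5076
Giving 3046 / 9226 / 3614 / 16233 / 5076.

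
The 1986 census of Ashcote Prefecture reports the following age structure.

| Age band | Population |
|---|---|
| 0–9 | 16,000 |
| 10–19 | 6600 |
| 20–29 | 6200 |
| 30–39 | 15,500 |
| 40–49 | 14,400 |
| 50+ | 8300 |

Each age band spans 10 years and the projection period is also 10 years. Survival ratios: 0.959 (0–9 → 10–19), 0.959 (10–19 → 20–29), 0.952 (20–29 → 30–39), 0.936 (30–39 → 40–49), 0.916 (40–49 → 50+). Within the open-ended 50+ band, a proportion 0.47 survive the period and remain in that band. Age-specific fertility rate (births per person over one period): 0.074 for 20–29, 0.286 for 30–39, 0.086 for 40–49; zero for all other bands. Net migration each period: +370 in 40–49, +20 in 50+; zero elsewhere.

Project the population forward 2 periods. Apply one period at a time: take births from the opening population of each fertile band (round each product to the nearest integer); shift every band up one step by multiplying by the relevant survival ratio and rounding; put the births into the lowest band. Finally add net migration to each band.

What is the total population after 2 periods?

— Period 1 —
Births: 6200 * 0.074 = 459, 15500 * 0.286 = 4433, 14400 * 0.086 = 1238 → 6130
10–19: 16000 * 0.959 = 15344
20–29: 6600 * 0.959 = 6329
30–39: 6200 * 0.952 = 5902
40–49: 15500 * 0.936 = 14508
50+: 14400 * 0.916 + 8300 * 0.47 = 13190 + 3901 = 17091
Net migration: 40–49 + 370 → 14878; 50+ + 20 → 17111
Giving 6130 / 15344 / 6329 / 5902 / 14878 / 17111.
— Period 2 —
Births: 6329 * 0.074 = 468, 5902 * 0.286 = 1688, 14878 * 0.086 = 1280 → 3436
10–19: 6130 * 0.959 = 5879
20–29: 15344 * 0.959 = 14715
30–39: 6329 * 0.952 = 6025
40–49: 5902 * 0.936 = 5524
50+: 14878 * 0.916 + 17111 * 0.47 = 13628 + 8042 = 21670
Net migration: 40–49 + 370 → 5894; 50+ + 20 → 21690
Giving 3436 / 5879 / 14715 / 6025 / 5894 / 21690.
Total after period 2: 3436 + 5879 + 14715 + 6025 + 5894 + 21690 = 57639

57639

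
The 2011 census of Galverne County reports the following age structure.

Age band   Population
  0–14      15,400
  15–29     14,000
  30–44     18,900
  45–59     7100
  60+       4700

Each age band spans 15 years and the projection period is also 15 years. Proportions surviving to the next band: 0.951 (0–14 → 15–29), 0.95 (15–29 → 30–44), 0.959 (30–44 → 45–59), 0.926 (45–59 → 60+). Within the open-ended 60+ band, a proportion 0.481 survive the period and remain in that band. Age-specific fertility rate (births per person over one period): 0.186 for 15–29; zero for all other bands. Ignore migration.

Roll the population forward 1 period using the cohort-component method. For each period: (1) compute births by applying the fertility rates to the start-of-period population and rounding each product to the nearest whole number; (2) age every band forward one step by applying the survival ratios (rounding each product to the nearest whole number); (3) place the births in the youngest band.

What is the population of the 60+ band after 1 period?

(Bands numbered youngest = 1 to oldest = 5.)
[period 1]
Births: 14000 × 0.186 = 2604
Band 2: 15400 × 0.951 = 14645
Band 3: 14000 × 0.95 = 13300
Band 4: 18900 × 0.959 = 18125
Band 5: 7100 × 0.926 + 4700 × 0.481 = 6575 + 2261 = 8836
End of period: [2604, 14645, 13300, 18125, 8836]

8836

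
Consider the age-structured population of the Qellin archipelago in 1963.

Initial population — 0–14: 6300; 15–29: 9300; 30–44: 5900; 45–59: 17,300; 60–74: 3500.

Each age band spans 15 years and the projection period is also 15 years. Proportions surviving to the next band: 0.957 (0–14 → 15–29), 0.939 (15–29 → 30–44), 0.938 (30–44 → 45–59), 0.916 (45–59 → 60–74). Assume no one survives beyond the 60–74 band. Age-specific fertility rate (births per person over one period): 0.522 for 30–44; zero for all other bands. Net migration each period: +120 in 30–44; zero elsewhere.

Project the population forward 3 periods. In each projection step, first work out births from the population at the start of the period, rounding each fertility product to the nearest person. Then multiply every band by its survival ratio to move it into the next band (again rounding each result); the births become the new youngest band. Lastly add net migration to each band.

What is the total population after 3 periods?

23357

Period 1:
Births: 5900 × 0.522 = 3080
15–29: 6300 × 0.957 = 6029
30–44: 9300 × 0.939 = 8733
45–59: 5900 × 0.938 = 5534
60–74: 17300 × 0.916 = 15847
Net migration: 30–44 + 120 → 8853
Giving 3080 / 6029 / 8853 / 5534 / 15847.
Period 2:
Births: 8853 × 0.522 = 4621
15–29: 3080 × 0.957 = 2948
30–44: 6029 × 0.939 = 5661
45–59: 8853 × 0.938 = 8304
60–74: 5534 × 0.916 = 5069
Net migration: 30–44 + 120 → 5781
Giving 4621 / 2948 / 5781 / 8304 / 5069.
Period 3:
Births: 5781 × 0.522 = 3018
15–29: 4621 × 0.957 = 4422
30–44: 2948 × 0.939 = 2768
45–59: 5781 × 0.938 = 5423
60–74: 8304 × 0.916 = 7606
Net migration: 30–44 + 120 → 2888
Giving 3018 / 4422 / 2888 / 5423 / 7606.
Total after period 3: 3018 + 4422 + 2888 + 5423 + 7606 = 23357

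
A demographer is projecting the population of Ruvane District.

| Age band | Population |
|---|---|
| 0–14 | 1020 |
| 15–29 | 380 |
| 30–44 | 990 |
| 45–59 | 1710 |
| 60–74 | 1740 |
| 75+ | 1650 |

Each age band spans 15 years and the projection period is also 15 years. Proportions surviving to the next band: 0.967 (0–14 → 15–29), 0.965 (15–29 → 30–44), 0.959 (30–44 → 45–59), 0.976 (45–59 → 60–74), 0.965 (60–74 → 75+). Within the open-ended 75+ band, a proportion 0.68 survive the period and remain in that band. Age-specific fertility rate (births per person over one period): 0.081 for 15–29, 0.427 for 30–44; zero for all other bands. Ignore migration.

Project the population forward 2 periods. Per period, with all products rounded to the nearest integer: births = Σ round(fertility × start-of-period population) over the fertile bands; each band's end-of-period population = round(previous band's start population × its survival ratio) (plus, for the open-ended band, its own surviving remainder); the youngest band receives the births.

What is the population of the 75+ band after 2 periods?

Period 1.
Births: 380 * 0.081 = 31, 990 * 0.427 = 423 — total 454
15–29: 1020 * 0.967 = 986
30–44: 380 * 0.965 = 367
45–59: 990 * 0.959 = 949
60–74: 1710 * 0.976 = 1669
75+: 1740 * 0.965 + 1650 * 0.68 = 1679 + 1122 = 2801
End of period: [454, 986, 367, 949, 1669, 2801]
Period 2.
Births: 986 * 0.081 = 80, 367 * 0.427 = 157 — total 237
15–29: 454 * 0.967 = 439
30–44: 986 * 0.965 = 951
45–59: 367 * 0.959 = 352
60–74: 949 * 0.976 = 926
75+: 1669 * 0.965 + 2801 * 0.68 = 1611 + 1905 = 3516
End of period: [237, 439, 951, 352, 926, 3516]

3516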